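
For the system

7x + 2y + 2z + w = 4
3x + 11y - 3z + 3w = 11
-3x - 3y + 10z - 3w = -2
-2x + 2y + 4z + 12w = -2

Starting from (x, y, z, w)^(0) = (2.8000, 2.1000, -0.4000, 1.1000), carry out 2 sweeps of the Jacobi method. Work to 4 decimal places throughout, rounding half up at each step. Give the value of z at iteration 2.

-0.2482

Iteration 1:
  x = (4 - (2)·2.1000 - (2)·-0.4000 - (1)·1.1000) / (7) = -0.0714
  y = (11 - (3)·2.8000 - (-3)·-0.4000 - (3)·1.1000) / (11) = -0.1727
  z = (-2 - (-3)·2.8000 - (-3)·2.1000 - (-3)·1.1000) / (10) = 1.6000
  w = (-2 - (-2)·2.8000 - (2)·2.1000 - (4)·-0.4000) / (12) = 0.0833
Iteration 2:
  x = (4 - (2)·-0.1727 - (2)·1.6000 - (1)·0.0833) / (7) = 0.1517
  y = (11 - (3)·-0.0714 - (-3)·1.6000 - (3)·0.0833) / (11) = 1.4331
  z = (-2 - (-3)·-0.0714 - (-3)·-0.1727 - (-3)·0.0833) / (10) = -0.2482
  w = (-2 - (-2)·-0.0714 - (2)·-0.1727 - (4)·1.6000) / (12) = -0.6831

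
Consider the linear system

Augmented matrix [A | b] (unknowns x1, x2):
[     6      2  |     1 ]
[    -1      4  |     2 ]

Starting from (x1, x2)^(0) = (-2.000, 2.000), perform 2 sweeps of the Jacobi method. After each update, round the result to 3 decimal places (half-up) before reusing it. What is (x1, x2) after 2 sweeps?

Iteration 1:
  x1 = (1 - (2)·2.000) / (6) = -0.500
  x2 = (2 - (-1)·-2.000) / (4) = 0.000
Iteration 2:
  x1 = (1 - (2)·0.000) / (6) = 0.167
  x2 = (2 - (-1)·-0.500) / (4) = 0.375

(0.167, 0.375)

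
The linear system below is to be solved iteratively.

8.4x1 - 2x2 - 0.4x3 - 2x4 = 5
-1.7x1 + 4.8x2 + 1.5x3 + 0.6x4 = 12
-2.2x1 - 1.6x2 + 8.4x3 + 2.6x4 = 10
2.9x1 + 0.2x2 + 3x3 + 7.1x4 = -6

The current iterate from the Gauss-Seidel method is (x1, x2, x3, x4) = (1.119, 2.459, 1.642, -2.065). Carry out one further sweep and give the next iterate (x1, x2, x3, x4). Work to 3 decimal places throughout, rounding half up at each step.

One sweep:
  x1 = (5 - (-2)·2.459 - (-0.4)·1.642 - (-2)·-2.065) / (8.4) = 0.767
  x2 = (12 - (-1.7)·0.767 - (1.5)·1.642 - (0.6)·-2.065) / (4.8) = 2.517
  x3 = (10 - (-2.2)·0.767 - (-1.6)·2.517 - (2.6)·-2.065) / (8.4) = 2.510
  x4 = (-6 - (2.9)·0.767 - (0.2)·2.517 - (3)·2.510) / (7.1) = -2.290

(0.767, 2.517, 2.510, -2.290)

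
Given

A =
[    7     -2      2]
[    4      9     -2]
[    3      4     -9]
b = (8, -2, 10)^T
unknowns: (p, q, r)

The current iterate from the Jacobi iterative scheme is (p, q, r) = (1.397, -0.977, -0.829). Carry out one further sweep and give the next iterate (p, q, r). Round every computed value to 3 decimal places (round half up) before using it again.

One sweep:
  p = (8 - (-2)·-0.977 - (2)·-0.829) / (7) = 1.101
  q = (-2 - (4)·1.397 - (-2)·-0.829) / (9) = -1.027
  r = (10 - (3)·1.397 - (4)·-0.977) / (-9) = -1.080

(1.101, -1.027, -1.080)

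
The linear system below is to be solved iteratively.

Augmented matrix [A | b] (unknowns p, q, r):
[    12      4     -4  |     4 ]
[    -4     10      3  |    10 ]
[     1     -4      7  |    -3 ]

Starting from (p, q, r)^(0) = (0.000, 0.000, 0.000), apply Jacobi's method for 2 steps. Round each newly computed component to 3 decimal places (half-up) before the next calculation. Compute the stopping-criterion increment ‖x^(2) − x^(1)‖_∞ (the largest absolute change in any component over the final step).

0.524

Iteration 1:
  p = (4 - (4)·0.000 - (-4)·0.000) / (12) = 0.333
  q = (10 - (-4)·0.000 - (3)·0.000) / (10) = 1.000
  r = (-3 - (1)·0.000 - (-4)·0.000) / (7) = -0.429
Iteration 2:
  p = (4 - (4)·1.000 - (-4)·-0.429) / (12) = -0.143
  q = (10 - (-4)·0.333 - (3)·-0.429) / (10) = 1.262
  r = (-3 - (1)·0.333 - (-4)·1.000) / (7) = 0.095
Change: (-0.476, 0.262, 0.524) → max |·| = 0.524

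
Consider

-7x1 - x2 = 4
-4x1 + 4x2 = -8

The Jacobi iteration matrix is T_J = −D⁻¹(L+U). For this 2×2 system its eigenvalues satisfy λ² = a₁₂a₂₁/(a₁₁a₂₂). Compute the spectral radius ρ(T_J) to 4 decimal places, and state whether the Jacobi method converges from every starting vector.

0.3780

a₁₂a₂₁/(a₁₁a₂₂) = (-1)·(-4) / ((-7)·(4)) = -0.142857
ρ = √|-0.142857| = √0.142857 = 0.3780
ρ < 1, so Jacobi converges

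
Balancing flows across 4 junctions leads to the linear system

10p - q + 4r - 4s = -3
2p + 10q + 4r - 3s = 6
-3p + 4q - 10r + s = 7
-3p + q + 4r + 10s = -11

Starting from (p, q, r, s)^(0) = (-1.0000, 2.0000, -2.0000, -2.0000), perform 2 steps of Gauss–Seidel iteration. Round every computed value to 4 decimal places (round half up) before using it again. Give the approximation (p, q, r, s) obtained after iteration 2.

Iteration 1:
  p = (-3 - (-1)·2.0000 - (4)·-2.0000 - (-4)·-2.0000) / (10) = -0.1000
  q = (6 - (2)·-0.1000 - (4)·-2.0000 - (-3)·-2.0000) / (10) = 0.8200
  r = (7 - (-3)·-0.1000 - (4)·0.8200 - (1)·-2.0000) / (-10) = -0.5420
  s = (-11 - (-3)·-0.1000 - (1)·0.8200 - (4)·-0.5420) / (10) = -0.9952
Iteration 2:
  p = (-3 - (-1)·0.8200 - (4)·-0.5420 - (-4)·-0.9952) / (10) = -0.3993
  q = (6 - (2)·-0.3993 - (4)·-0.5420 - (-3)·-0.9952) / (10) = 0.5981
  r = (7 - (-3)·-0.3993 - (4)·0.5981 - (1)·-0.9952) / (-10) = -0.4405
  s = (-11 - (-3)·-0.3993 - (1)·0.5981 - (4)·-0.4405) / (10) = -1.1034

(-0.3993, 0.5981, -0.4405, -1.1034)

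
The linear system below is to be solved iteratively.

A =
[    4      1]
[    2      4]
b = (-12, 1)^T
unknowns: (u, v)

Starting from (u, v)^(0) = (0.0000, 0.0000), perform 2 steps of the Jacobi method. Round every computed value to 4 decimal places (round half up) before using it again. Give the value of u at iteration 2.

-3.0625

Iteration 1:
  u = (-12 - (1)·0.0000) / (4) = -3.0000
  v = (1 - (2)·0.0000) / (4) = 0.2500
Iteration 2:
  u = (-12 - (1)·0.2500) / (4) = -3.0625
  v = (1 - (2)·-3.0000) / (4) = 1.7500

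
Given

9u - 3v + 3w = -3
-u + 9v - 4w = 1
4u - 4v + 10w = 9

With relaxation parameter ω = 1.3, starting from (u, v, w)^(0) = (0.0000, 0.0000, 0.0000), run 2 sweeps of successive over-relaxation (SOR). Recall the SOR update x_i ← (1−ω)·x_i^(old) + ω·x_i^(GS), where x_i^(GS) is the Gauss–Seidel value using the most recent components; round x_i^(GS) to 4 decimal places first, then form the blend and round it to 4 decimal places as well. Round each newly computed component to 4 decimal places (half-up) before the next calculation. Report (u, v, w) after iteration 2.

Iteration 1:
  u: GS value = (-3 - (-3)·0.0000 - (3)·0.0000) / (9) = -0.3333;  u ← (1−ω)·0.0000 + ω·-0.3333 = -0.4333
  v: GS value = (1 - (-1)·-0.4333 - (-4)·0.0000) / (9) = 0.0630;  v ← (1−ω)·0.0000 + ω·0.0630 = 0.0819
  w: GS value = (9 - (4)·-0.4333 - (-4)·0.0819) / (10) = 1.1061;  w ← (1−ω)·0.0000 + ω·1.1061 = 1.4379
Iteration 2:
  u: GS value = (-3 - (-3)·0.0819 - (3)·1.4379) / (9) = -0.7853;  u ← (1−ω)·-0.4333 + ω·-0.7853 = -0.8909
  v: GS value = (1 - (-1)·-0.8909 - (-4)·1.4379) / (9) = 0.6512;  v ← (1−ω)·0.0819 + ω·0.6512 = 0.8220
  w: GS value = (9 - (4)·-0.8909 - (-4)·0.8220) / (10) = 1.5852;  w ← (1−ω)·1.4379 + ω·1.5852 = 1.6294

(-0.8909, 0.8220, 1.6294)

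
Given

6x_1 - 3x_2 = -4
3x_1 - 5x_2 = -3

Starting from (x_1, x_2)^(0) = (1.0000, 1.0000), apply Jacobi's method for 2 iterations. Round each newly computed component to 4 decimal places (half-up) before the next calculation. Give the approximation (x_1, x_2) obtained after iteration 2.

Iteration 1:
  x_1 = (-4 - (-3)·1.0000) / (6) = -0.1667
  x_2 = (-3 - (3)·1.0000) / (-5) = 1.2000
Iteration 2:
  x_1 = (-4 - (-3)·1.2000) / (6) = -0.0667
  x_2 = (-3 - (3)·-0.1667) / (-5) = 0.5000

(-0.0667, 0.5000)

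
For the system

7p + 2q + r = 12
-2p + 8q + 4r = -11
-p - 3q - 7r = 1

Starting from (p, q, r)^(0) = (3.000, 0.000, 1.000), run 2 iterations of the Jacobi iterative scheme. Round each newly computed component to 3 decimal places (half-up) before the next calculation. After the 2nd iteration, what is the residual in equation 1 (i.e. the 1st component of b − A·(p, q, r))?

-1.540

Iteration 1:
  p = (12 - (2)·0.000 - (1)·1.000) / (7) = 1.571
  q = (-11 - (-2)·3.000 - (4)·1.000) / (8) = -1.125
  r = (1 - (-1)·3.000 - (-3)·0.000) / (-7) = -0.571
Iteration 2:
  p = (12 - (2)·-1.125 - (1)·-0.571) / (7) = 2.117
  q = (-11 - (-2)·1.571 - (4)·-0.571) / (8) = -0.697
  r = (1 - (-1)·1.571 - (-3)·-1.125) / (-7) = 0.115
Residual b − A·x = (-1.540, -1.650, 1.831)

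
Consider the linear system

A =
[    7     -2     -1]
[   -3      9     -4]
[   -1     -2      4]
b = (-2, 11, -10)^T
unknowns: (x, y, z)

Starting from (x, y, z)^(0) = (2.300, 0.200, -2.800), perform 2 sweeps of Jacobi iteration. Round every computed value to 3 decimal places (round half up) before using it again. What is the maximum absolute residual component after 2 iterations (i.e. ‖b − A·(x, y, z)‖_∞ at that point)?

1.545

Iteration 1:
  x = (-2 - (-2)·0.200 - (-1)·-2.800) / (7) = -0.629
  y = (11 - (-3)·2.300 - (-4)·-2.800) / (9) = 0.744
  z = (-10 - (-1)·2.300 - (-2)·0.200) / (4) = -1.825
Iteration 2:
  x = (-2 - (-2)·0.744 - (-1)·-1.825) / (7) = -0.334
  y = (11 - (-3)·-0.629 - (-4)·-1.825) / (9) = 0.201
  z = (-10 - (-1)·-0.629 - (-2)·0.744) / (4) = -2.285
Residual b − A·x = (-1.545, -0.951, -0.792); ∞-norm = 1.545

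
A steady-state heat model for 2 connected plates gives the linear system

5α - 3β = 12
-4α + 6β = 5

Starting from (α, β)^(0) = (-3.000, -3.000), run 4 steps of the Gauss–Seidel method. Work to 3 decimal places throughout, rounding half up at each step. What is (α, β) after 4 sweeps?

(4.562, 3.875)

Iteration 1:
  α = (12 - (-3)·-3.000) / (5) = 0.600
  β = (5 - (-4)·0.600) / (6) = 1.233
Iteration 2:
  α = (12 - (-3)·1.233) / (5) = 3.140
  β = (5 - (-4)·3.140) / (6) = 2.927
Iteration 3:
  α = (12 - (-3)·2.927) / (5) = 4.156
  β = (5 - (-4)·4.156) / (6) = 3.604
Iteration 4:
  α = (12 - (-3)·3.604) / (5) = 4.562
  β = (5 - (-4)·4.562) / (6) = 3.875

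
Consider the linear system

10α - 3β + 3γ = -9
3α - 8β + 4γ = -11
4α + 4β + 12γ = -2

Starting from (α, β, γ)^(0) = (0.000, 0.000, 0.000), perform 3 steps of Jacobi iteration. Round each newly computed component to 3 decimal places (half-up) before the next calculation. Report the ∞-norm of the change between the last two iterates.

0.095

Iteration 1:
  α = (-9 - (-3)·0.000 - (3)·0.000) / (10) = -0.900
  β = (-11 - (3)·0.000 - (4)·0.000) / (-8) = 1.375
  γ = (-2 - (4)·0.000 - (4)·0.000) / (12) = -0.167
Iteration 2:
  α = (-9 - (-3)·1.375 - (3)·-0.167) / (10) = -0.437
  β = (-11 - (3)·-0.900 - (4)·-0.167) / (-8) = 0.954
  γ = (-2 - (4)·-0.900 - (4)·1.375) / (12) = -0.325
Iteration 3:
  α = (-9 - (-3)·0.954 - (3)·-0.325) / (10) = -0.516
  β = (-11 - (3)·-0.437 - (4)·-0.325) / (-8) = 1.049
  γ = (-2 - (4)·-0.437 - (4)·0.954) / (12) = -0.339
Change: (-0.079, 0.095, -0.014) → max |·| = 0.095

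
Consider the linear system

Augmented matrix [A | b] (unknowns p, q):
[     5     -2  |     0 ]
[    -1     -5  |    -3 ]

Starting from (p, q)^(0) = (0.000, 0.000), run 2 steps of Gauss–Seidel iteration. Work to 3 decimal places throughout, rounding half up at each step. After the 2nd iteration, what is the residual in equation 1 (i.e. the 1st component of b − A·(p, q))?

-0.096

Iteration 1:
  p = (0 - (-2)·0.000) / (5) = 0.000
  q = (-3 - (-1)·0.000) / (-5) = 0.600
Iteration 2:
  p = (0 - (-2)·0.600) / (5) = 0.240
  q = (-3 - (-1)·0.240) / (-5) = 0.552
Residual b − A·x = (-0.096, 0.000)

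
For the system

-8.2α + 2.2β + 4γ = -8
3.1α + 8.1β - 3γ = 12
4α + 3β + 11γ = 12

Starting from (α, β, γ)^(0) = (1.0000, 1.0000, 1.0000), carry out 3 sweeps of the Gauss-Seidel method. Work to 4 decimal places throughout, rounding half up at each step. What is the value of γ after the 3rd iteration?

Iteration 1:
  α = (-8 - (2.2)·1.0000 - (4)·1.0000) / (-8.2) = 1.7317
  β = (12 - (3.1)·1.7317 - (-3)·1.0000) / (8.1) = 1.1891
  γ = (12 - (4)·1.7317 - (3)·1.1891) / (11) = 0.1369
Iteration 2:
  α = (-8 - (2.2)·1.1891 - (4)·0.1369) / (-8.2) = 1.3614
  β = (12 - (3.1)·1.3614 - (-3)·0.1369) / (8.1) = 1.0112
  γ = (12 - (4)·1.3614 - (3)·1.0112) / (11) = 0.3201
Iteration 3:
  α = (-8 - (2.2)·1.0112 - (4)·0.3201) / (-8.2) = 1.4031
  β = (12 - (3.1)·1.4031 - (-3)·0.3201) / (8.1) = 1.0630
  γ = (12 - (4)·1.4031 - (3)·1.0630) / (11) = 0.2908

0.2908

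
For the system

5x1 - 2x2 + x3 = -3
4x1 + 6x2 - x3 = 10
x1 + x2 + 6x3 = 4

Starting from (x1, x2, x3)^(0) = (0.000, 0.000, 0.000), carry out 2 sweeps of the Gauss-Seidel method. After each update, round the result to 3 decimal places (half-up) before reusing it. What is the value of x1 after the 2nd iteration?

0.142

Iteration 1:
  x1 = (-3 - (-2)·0.000 - (1)·0.000) / (5) = -0.600
  x2 = (10 - (4)·-0.600 - (-1)·0.000) / (6) = 2.067
  x3 = (4 - (1)·-0.600 - (1)·2.067) / (6) = 0.422
Iteration 2:
  x1 = (-3 - (-2)·2.067 - (1)·0.422) / (5) = 0.142
  x2 = (10 - (4)·0.142 - (-1)·0.422) / (6) = 1.642
  x3 = (4 - (1)·0.142 - (1)·1.642) / (6) = 0.369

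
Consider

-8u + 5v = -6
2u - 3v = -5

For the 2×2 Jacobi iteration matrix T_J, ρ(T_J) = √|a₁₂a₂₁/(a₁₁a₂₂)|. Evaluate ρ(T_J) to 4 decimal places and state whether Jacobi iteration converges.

0.6455

a₁₂a₂₁/(a₁₁a₂₂) = (5)·(2) / ((-8)·(-3)) = 0.416667
ρ = √|0.416667| = √0.416667 = 0.6455
ρ < 1, so Jacobi converges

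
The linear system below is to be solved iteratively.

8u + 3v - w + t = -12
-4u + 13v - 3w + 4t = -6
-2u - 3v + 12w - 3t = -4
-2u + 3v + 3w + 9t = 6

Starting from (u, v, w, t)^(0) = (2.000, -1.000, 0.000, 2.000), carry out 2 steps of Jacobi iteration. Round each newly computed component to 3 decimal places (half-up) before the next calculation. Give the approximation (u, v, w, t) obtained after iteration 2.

(-1.476, -1.271, -0.317, 0.432)

Iteration 1:
  u = (-12 - (3)·-1.000 - (-1)·0.000 - (1)·2.000) / (8) = -1.375
  v = (-6 - (-4)·2.000 - (-3)·0.000 - (4)·2.000) / (13) = -0.462
  w = (-4 - (-2)·2.000 - (-3)·-1.000 - (-3)·2.000) / (12) = 0.250
  t = (6 - (-2)·2.000 - (3)·-1.000 - (3)·0.000) / (9) = 1.444
Iteration 2:
  u = (-12 - (3)·-0.462 - (-1)·0.250 - (1)·1.444) / (8) = -1.476
  v = (-6 - (-4)·-1.375 - (-3)·0.250 - (4)·1.444) / (13) = -1.271
  w = (-4 - (-2)·-1.375 - (-3)·-0.462 - (-3)·1.444) / (12) = -0.317
  t = (6 - (-2)·-1.375 - (3)·-0.462 - (3)·0.250) / (9) = 0.432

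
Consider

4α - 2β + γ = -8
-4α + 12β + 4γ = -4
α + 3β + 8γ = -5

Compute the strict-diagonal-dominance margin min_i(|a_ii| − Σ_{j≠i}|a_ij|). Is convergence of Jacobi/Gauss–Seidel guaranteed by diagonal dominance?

row 1: |4| − (2+1) = 1
row 2: |12| − (4+4) = 4
row 3: |8| − (1+3) = 4
minimum over rows = 1 → strictly diagonally dominant (convergence guaranteed)

1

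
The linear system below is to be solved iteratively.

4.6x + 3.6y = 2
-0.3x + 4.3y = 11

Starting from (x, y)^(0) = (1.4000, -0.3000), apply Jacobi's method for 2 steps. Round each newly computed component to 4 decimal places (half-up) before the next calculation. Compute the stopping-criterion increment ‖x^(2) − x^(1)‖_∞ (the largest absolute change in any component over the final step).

Iteration 1:
  x = (2 - (3.6)·-0.3000) / (4.6) = 0.6696
  y = (11 - (-0.3)·1.4000) / (4.3) = 2.6558
Iteration 2:
  x = (2 - (3.6)·2.6558) / (4.6) = -1.6437
  y = (11 - (-0.3)·0.6696) / (4.3) = 2.6049
Change: (-2.3133, -0.0509) → max |·| = 2.3133

2.3133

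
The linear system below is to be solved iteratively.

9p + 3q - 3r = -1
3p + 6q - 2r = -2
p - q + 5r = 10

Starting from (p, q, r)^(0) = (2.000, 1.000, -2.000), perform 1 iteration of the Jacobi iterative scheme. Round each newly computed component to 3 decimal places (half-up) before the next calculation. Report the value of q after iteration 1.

Iteration 1:
  p = (-1 - (3)·1.000 - (-3)·-2.000) / (9) = -1.111
  q = (-2 - (3)·2.000 - (-2)·-2.000) / (6) = -2.000
  r = (10 - (1)·2.000 - (-1)·1.000) / (5) = 1.800

-2.000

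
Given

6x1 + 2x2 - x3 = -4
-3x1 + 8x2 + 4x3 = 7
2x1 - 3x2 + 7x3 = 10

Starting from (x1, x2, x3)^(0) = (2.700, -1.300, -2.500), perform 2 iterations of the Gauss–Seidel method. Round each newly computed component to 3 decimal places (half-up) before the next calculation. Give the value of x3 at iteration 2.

1.396

Iteration 1:
  x1 = (-4 - (2)·-1.300 - (-1)·-2.500) / (6) = -0.650
  x2 = (7 - (-3)·-0.650 - (4)·-2.500) / (8) = 1.881
  x3 = (10 - (2)·-0.650 - (-3)·1.881) / (7) = 2.420
Iteration 2:
  x1 = (-4 - (2)·1.881 - (-1)·2.420) / (6) = -0.890
  x2 = (7 - (-3)·-0.890 - (4)·2.420) / (8) = -0.669
  x3 = (10 - (2)·-0.890 - (-3)·-0.669) / (7) = 1.396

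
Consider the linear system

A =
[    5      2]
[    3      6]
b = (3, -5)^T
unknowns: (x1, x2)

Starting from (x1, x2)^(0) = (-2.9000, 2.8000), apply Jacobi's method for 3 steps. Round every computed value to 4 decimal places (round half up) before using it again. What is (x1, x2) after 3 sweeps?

(0.8293, -1.0100)

Iteration 1:
  x1 = (3 - (2)·2.8000) / (5) = -0.5200
  x2 = (-5 - (3)·-2.9000) / (6) = 0.6167
Iteration 2:
  x1 = (3 - (2)·0.6167) / (5) = 0.3533
  x2 = (-5 - (3)·-0.5200) / (6) = -0.5733
Iteration 3:
  x1 = (3 - (2)·-0.5733) / (5) = 0.8293
  x2 = (-5 - (3)·0.3533) / (6) = -1.0100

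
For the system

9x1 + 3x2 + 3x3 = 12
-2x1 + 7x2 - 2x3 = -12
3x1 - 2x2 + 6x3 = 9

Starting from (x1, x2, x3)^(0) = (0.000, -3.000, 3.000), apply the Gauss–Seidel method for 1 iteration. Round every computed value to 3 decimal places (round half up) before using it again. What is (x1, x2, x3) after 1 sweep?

(1.333, -0.476, 0.675)

Iteration 1:
  x1 = (12 - (3)·-3.000 - (3)·3.000) / (9) = 1.333
  x2 = (-12 - (-2)·1.333 - (-2)·3.000) / (7) = -0.476
  x3 = (9 - (3)·1.333 - (-2)·-0.476) / (6) = 0.675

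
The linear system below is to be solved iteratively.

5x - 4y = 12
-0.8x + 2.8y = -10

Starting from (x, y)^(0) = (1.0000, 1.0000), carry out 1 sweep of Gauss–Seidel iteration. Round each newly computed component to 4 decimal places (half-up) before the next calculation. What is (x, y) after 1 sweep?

(3.2000, -2.6571)

Iteration 1:
  x = (12 - (-4)·1.0000) / (5) = 3.2000
  y = (-10 - (-0.8)·3.2000) / (2.8) = -2.6571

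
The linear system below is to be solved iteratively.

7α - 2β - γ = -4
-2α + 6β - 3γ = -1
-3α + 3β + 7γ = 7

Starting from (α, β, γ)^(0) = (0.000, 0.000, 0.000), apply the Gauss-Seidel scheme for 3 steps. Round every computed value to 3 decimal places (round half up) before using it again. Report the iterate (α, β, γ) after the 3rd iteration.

(-0.438, 0.048, 0.792)

Iteration 1:
  α = (-4 - (-2)·0.000 - (-1)·0.000) / (7) = -0.571
  β = (-1 - (-2)·-0.571 - (-3)·0.000) / (6) = -0.357
  γ = (7 - (-3)·-0.571 - (3)·-0.357) / (7) = 0.908
Iteration 2:
  α = (-4 - (-2)·-0.357 - (-1)·0.908) / (7) = -0.544
  β = (-1 - (-2)·-0.544 - (-3)·0.908) / (6) = 0.106
  γ = (7 - (-3)·-0.544 - (3)·0.106) / (7) = 0.721
Iteration 3:
  α = (-4 - (-2)·0.106 - (-1)·0.721) / (7) = -0.438
  β = (-1 - (-2)·-0.438 - (-3)·0.721) / (6) = 0.048
  γ = (7 - (-3)·-0.438 - (3)·0.048) / (7) = 0.792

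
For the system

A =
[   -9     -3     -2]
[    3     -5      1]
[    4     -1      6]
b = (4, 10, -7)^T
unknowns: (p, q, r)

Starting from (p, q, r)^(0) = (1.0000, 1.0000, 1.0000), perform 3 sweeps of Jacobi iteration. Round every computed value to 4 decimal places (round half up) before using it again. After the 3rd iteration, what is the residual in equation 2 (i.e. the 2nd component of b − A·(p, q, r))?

0.0836

Iteration 1:
  p = (4 - (-3)·1.0000 - (-2)·1.0000) / (-9) = -1.0000
  q = (10 - (3)·1.0000 - (1)·1.0000) / (-5) = -1.2000
  r = (-7 - (4)·1.0000 - (-1)·1.0000) / (6) = -1.6667
Iteration 2:
  p = (4 - (-3)·-1.2000 - (-2)·-1.6667) / (-9) = 0.3259
  q = (10 - (3)·-1.0000 - (1)·-1.6667) / (-5) = -2.9333
  r = (-7 - (4)·-1.0000 - (-1)·-1.2000) / (6) = -0.7000
Iteration 3:
  p = (4 - (-3)·-2.9333 - (-2)·-0.7000) / (-9) = 0.6889
  q = (10 - (3)·0.3259 - (1)·-0.7000) / (-5) = -1.9445
  r = (-7 - (4)·0.3259 - (-1)·-2.9333) / (6) = -1.8728
Residual b − A·x = (0.6210, 0.0836, -0.4633)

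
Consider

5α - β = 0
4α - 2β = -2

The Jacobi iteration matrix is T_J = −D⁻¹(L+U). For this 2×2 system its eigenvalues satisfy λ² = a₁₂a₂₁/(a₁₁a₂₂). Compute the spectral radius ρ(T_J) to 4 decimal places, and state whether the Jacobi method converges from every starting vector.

0.6325

a₁₂a₂₁/(a₁₁a₂₂) = (-1)·(4) / ((5)·(-2)) = 0.400000
ρ = √|0.400000| = √0.400000 = 0.6325
ρ < 1, so Jacobi converges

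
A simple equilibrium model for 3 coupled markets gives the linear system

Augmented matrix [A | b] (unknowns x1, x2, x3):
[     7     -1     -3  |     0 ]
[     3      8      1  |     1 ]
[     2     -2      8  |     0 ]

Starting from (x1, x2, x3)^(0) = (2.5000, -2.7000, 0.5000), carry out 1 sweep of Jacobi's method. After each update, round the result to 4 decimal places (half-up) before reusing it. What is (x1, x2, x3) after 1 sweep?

Iteration 1:
  x1 = (0 - (-1)·-2.7000 - (-3)·0.5000) / (7) = -0.1714
  x2 = (1 - (3)·2.5000 - (1)·0.5000) / (8) = -0.8750
  x3 = (0 - (2)·2.5000 - (-2)·-2.7000) / (8) = -1.3000

(-0.1714, -0.8750, -1.3000)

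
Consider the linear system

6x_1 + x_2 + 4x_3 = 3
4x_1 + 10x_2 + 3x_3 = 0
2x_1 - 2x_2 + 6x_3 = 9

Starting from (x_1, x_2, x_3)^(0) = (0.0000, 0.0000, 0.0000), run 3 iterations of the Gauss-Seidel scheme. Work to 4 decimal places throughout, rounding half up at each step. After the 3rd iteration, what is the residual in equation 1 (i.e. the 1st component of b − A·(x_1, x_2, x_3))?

-0.1833

Iteration 1:
  x_1 = (3 - (1)·0.0000 - (4)·0.0000) / (6) = 0.5000
  x_2 = (0 - (4)·0.5000 - (3)·0.0000) / (10) = -0.2000
  x_3 = (9 - (2)·0.5000 - (-2)·-0.2000) / (6) = 1.2667
Iteration 2:
  x_1 = (3 - (1)·-0.2000 - (4)·1.2667) / (6) = -0.3111
  x_2 = (0 - (4)·-0.3111 - (3)·1.2667) / (10) = -0.2556
  x_3 = (9 - (2)·-0.3111 - (-2)·-0.2556) / (6) = 1.5185
Iteration 3:
  x_1 = (3 - (1)·-0.2556 - (4)·1.5185) / (6) = -0.4697
  x_2 = (0 - (4)·-0.4697 - (3)·1.5185) / (10) = -0.2677
  x_3 = (9 - (2)·-0.4697 - (-2)·-0.2677) / (6) = 1.5673
Residual b − A·x = (-0.1833, -0.1461, 0.0002)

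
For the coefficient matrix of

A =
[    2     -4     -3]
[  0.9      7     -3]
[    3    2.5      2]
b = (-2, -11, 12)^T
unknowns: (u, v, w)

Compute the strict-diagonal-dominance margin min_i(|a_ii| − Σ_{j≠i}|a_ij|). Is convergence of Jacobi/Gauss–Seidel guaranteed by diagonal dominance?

row 1: |2| − (4+3) = -5
row 2: |7| − (0.9+3) = 3.1
row 3: |2| − (3+2.5) = -3.5
minimum over rows = -5 → not strictly diagonally dominant

-5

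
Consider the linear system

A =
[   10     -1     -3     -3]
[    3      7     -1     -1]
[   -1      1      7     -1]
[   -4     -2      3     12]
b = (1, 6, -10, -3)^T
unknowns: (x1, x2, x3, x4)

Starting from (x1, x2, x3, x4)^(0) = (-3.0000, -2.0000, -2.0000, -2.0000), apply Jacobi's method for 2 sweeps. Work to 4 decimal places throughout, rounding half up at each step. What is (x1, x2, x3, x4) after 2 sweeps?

(-0.6250, 0.9942, -1.9935, 0.0428)

Iteration 1:
  x1 = (1 - (-1)·-2.0000 - (-3)·-2.0000 - (-3)·-2.0000) / (10) = -1.3000
  x2 = (6 - (3)·-3.0000 - (-1)·-2.0000 - (-1)·-2.0000) / (7) = 1.5714
  x3 = (-10 - (-1)·-3.0000 - (1)·-2.0000 - (-1)·-2.0000) / (7) = -1.8571
  x4 = (-3 - (-4)·-3.0000 - (-2)·-2.0000 - (3)·-2.0000) / (12) = -1.0833
Iteration 2:
  x1 = (1 - (-1)·1.5714 - (-3)·-1.8571 - (-3)·-1.0833) / (10) = -0.6250
  x2 = (6 - (3)·-1.3000 - (-1)·-1.8571 - (-1)·-1.0833) / (7) = 0.9942
  x3 = (-10 - (-1)·-1.3000 - (1)·1.5714 - (-1)·-1.0833) / (7) = -1.9935
  x4 = (-3 - (-4)·-1.3000 - (-2)·1.5714 - (3)·-1.8571) / (12) = 0.0428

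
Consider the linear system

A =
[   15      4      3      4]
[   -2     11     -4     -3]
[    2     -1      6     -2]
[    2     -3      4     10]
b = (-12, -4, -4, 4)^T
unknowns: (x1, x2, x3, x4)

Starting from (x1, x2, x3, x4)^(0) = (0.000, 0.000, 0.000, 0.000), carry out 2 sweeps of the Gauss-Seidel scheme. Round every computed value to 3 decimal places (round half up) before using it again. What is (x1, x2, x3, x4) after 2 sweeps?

Iteration 1:
  x1 = (-12 - (4)·0.000 - (3)·0.000 - (4)·0.000) / (15) = -0.800
  x2 = (-4 - (-2)·-0.800 - (-4)·0.000 - (-3)·0.000) / (11) = -0.509
  x3 = (-4 - (2)·-0.800 - (-1)·-0.509 - (-2)·0.000) / (6) = -0.485
  x4 = (4 - (2)·-0.800 - (-3)·-0.509 - (4)·-0.485) / (10) = 0.601
Iteration 2:
  x1 = (-12 - (4)·-0.509 - (3)·-0.485 - (4)·0.601) / (15) = -0.728
  x2 = (-4 - (-2)·-0.728 - (-4)·-0.485 - (-3)·0.601) / (11) = -0.508
  x3 = (-4 - (2)·-0.728 - (-1)·-0.508 - (-2)·0.601) / (6) = -0.308
  x4 = (4 - (2)·-0.728 - (-3)·-0.508 - (4)·-0.308) / (10) = 0.516

(-0.728, -0.508, -0.308, 0.516)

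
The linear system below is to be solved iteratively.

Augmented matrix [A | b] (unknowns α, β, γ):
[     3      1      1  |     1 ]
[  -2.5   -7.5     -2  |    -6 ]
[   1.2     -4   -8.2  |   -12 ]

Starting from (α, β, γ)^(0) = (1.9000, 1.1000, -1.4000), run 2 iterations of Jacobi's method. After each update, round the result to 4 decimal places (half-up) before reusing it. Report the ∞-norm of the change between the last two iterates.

Iteration 1:
  α = (1 - (1)·1.1000 - (1)·-1.4000) / (3) = 0.4333
  β = (-6 - (-2.5)·1.9000 - (-2)·-1.4000) / (-7.5) = 0.5400
  γ = (-12 - (1.2)·1.9000 - (-4)·1.1000) / (-8.2) = 1.2049
Iteration 2:
  α = (1 - (1)·0.5400 - (1)·1.2049) / (3) = -0.2483
  β = (-6 - (-2.5)·0.4333 - (-2)·1.2049) / (-7.5) = 0.3343
  γ = (-12 - (1.2)·0.4333 - (-4)·0.5400) / (-8.2) = 1.2634
Change: (-0.6816, -0.2057, 0.0585) → max |·| = 0.6816

0.6816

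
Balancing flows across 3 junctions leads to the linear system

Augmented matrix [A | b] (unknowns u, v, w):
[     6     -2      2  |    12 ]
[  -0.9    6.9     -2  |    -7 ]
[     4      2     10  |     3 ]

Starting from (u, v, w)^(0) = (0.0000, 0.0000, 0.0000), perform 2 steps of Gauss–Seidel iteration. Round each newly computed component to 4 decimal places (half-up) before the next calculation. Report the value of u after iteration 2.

Iteration 1:
  u = (12 - (-2)·0.0000 - (2)·0.0000) / (6) = 2.0000
  v = (-7 - (-0.9)·2.0000 - (-2)·0.0000) / (6.9) = -0.7536
  w = (3 - (4)·2.0000 - (2)·-0.7536) / (10) = -0.3493
Iteration 2:
  u = (12 - (-2)·-0.7536 - (2)·-0.3493) / (6) = 1.8652
  v = (-7 - (-0.9)·1.8652 - (-2)·-0.3493) / (6.9) = -0.8725
  w = (3 - (4)·1.8652 - (2)·-0.8725) / (10) = -0.2716

1.8652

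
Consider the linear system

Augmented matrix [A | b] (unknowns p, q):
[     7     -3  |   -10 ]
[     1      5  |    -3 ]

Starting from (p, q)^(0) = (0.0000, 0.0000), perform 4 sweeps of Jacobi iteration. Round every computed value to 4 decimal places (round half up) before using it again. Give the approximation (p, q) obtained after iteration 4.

(-1.5412, -0.2873)

Iteration 1:
  p = (-10 - (-3)·0.0000) / (7) = -1.4286
  q = (-3 - (1)·0.0000) / (5) = -0.6000
Iteration 2:
  p = (-10 - (-3)·-0.6000) / (7) = -1.6857
  q = (-3 - (1)·-1.4286) / (5) = -0.3143
Iteration 3:
  p = (-10 - (-3)·-0.3143) / (7) = -1.5633
  q = (-3 - (1)·-1.6857) / (5) = -0.2629
Iteration 4:
  p = (-10 - (-3)·-0.2629) / (7) = -1.5412
  q = (-3 - (1)·-1.5633) / (5) = -0.2873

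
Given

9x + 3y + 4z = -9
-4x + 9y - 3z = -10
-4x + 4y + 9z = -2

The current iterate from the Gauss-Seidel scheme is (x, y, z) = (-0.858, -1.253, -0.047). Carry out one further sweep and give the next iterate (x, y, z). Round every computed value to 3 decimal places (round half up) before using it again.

(-0.561, -1.376, 0.140)

One sweep:
  x = (-9 - (3)·-1.253 - (4)·-0.047) / (9) = -0.561
  y = (-10 - (-4)·-0.561 - (-3)·-0.047) / (9) = -1.376
  z = (-2 - (-4)·-0.561 - (4)·-1.376) / (9) = 0.140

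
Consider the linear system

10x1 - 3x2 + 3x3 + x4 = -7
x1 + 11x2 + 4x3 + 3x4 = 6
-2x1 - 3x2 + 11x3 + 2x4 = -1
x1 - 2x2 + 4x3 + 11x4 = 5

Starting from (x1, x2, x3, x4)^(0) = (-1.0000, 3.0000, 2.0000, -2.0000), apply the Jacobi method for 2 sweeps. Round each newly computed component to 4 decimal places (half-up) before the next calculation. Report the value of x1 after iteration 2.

Iteration 1:
  x1 = (-7 - (-3)·3.0000 - (3)·2.0000 - (1)·-2.0000) / (10) = -0.2000
  x2 = (6 - (1)·-1.0000 - (4)·2.0000 - (3)·-2.0000) / (11) = 0.4545
  x3 = (-1 - (-2)·-1.0000 - (-3)·3.0000 - (2)·-2.0000) / (11) = 0.9091
  x4 = (5 - (1)·-1.0000 - (-2)·3.0000 - (4)·2.0000) / (11) = 0.3636
Iteration 2:
  x1 = (-7 - (-3)·0.4545 - (3)·0.9091 - (1)·0.3636) / (10) = -0.8727
  x2 = (6 - (1)·-0.2000 - (4)·0.9091 - (3)·0.3636) / (11) = 0.1339
  x3 = (-1 - (-2)·-0.2000 - (-3)·0.4545 - (2)·0.3636) / (11) = -0.0694
  x4 = (5 - (1)·-0.2000 - (-2)·0.4545 - (4)·0.9091) / (11) = 0.2248

-0.8727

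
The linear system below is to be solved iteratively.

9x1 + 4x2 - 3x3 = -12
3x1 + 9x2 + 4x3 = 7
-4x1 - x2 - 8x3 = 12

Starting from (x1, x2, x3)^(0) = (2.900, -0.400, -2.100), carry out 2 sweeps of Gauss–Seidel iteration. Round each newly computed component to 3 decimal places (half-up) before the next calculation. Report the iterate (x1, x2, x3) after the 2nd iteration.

(-2.657, 2.047, -0.427)

Iteration 1:
  x1 = (-12 - (4)·-0.400 - (-3)·-2.100) / (9) = -1.856
  x2 = (7 - (3)·-1.856 - (4)·-2.100) / (9) = 2.330
  x3 = (12 - (-4)·-1.856 - (-1)·2.330) / (-8) = -0.863
Iteration 2:
  x1 = (-12 - (4)·2.330 - (-3)·-0.863) / (9) = -2.657
  x2 = (7 - (3)·-2.657 - (4)·-0.863) / (9) = 2.047
  x3 = (12 - (-4)·-2.657 - (-1)·2.047) / (-8) = -0.427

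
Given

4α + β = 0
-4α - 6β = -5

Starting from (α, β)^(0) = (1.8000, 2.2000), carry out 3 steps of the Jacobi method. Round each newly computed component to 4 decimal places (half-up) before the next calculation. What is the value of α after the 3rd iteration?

-0.3000

Iteration 1:
  α = (0 - (1)·2.2000) / (4) = -0.5500
  β = (-5 - (-4)·1.8000) / (-6) = -0.3667
Iteration 2:
  α = (0 - (1)·-0.3667) / (4) = 0.0917
  β = (-5 - (-4)·-0.5500) / (-6) = 1.2000
Iteration 3:
  α = (0 - (1)·1.2000) / (4) = -0.3000
  β = (-5 - (-4)·0.0917) / (-6) = 0.7722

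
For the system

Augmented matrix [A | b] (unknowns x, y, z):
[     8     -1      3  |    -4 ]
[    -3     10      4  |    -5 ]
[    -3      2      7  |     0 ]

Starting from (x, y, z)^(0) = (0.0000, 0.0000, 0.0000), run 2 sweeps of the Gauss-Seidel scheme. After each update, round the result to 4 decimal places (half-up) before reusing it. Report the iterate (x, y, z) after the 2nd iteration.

Iteration 1:
  x = (-4 - (-1)·0.0000 - (3)·0.0000) / (8) = -0.5000
  y = (-5 - (-3)·-0.5000 - (4)·0.0000) / (10) = -0.6500
  z = (0 - (-3)·-0.5000 - (2)·-0.6500) / (7) = -0.0286
Iteration 2:
  x = (-4 - (-1)·-0.6500 - (3)·-0.0286) / (8) = -0.5705
  y = (-5 - (-3)·-0.5705 - (4)·-0.0286) / (10) = -0.6597
  z = (0 - (-3)·-0.5705 - (2)·-0.6597) / (7) = -0.0560

(-0.5705, -0.6597, -0.0560)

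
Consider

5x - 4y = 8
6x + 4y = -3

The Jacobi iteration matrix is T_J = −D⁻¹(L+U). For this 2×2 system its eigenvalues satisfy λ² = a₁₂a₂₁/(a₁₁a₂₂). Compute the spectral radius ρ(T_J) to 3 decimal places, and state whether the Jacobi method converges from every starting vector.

1.095

a₁₂a₂₁/(a₁₁a₂₂) = (-4)·(6) / ((5)·(4)) = -1.200000
ρ = √|-1.200000| = √1.200000 = 1.095
ρ > 1, so Jacobi diverges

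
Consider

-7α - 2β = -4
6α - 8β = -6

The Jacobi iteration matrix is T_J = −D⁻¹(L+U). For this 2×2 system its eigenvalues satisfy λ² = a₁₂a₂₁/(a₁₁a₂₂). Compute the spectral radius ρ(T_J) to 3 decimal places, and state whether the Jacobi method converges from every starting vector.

0.463

a₁₂a₂₁/(a₁₁a₂₂) = (-2)·(6) / ((-7)·(-8)) = -0.214286
ρ = √|-0.214286| = √0.214286 = 0.463
ρ < 1, so Jacobi converges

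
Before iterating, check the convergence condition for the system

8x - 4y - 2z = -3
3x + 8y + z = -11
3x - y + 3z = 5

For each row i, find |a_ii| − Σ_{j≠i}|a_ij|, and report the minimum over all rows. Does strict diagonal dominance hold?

row 1: |8| − (4+2) = 2
row 2: |8| − (3+1) = 4
row 3: |3| − (3+1) = -1
minimum over rows = -1 → not strictly diagonally dominant

-1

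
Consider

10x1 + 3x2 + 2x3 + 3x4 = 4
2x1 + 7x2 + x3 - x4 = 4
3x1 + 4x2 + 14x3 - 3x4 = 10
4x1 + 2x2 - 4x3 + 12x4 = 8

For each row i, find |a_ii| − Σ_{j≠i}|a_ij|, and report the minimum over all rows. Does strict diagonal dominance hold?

2

row 1: |10| − (3+2+3) = 2
row 2: |7| − (2+1+1) = 3
row 3: |14| − (3+4+3) = 4
row 4: |12| − (4+2+4) = 2
minimum over rows = 2 → strictly diagonally dominant (convergence guaranteed)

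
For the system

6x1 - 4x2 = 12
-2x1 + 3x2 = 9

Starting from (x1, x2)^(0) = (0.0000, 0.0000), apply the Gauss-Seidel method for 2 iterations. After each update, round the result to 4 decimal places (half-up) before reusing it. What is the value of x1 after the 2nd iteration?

Iteration 1:
  x1 = (12 - (-4)·0.0000) / (6) = 2.0000
  x2 = (9 - (-2)·2.0000) / (3) = 4.3333
Iteration 2:
  x1 = (12 - (-4)·4.3333) / (6) = 4.8889
  x2 = (9 - (-2)·4.8889) / (3) = 6.2593

4.8889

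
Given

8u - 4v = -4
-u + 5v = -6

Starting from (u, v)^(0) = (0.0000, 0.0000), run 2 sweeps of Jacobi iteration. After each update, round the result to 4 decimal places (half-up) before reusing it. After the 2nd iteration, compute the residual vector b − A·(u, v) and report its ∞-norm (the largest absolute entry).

Iteration 1:
  u = (-4 - (-4)·0.0000) / (8) = -0.5000
  v = (-6 - (-1)·0.0000) / (5) = -1.2000
Iteration 2:
  u = (-4 - (-4)·-1.2000) / (8) = -1.1000
  v = (-6 - (-1)·-0.5000) / (5) = -1.3000
Residual b − A·x = (-0.4000, -0.6000); ∞-norm = 0.6000

0.6000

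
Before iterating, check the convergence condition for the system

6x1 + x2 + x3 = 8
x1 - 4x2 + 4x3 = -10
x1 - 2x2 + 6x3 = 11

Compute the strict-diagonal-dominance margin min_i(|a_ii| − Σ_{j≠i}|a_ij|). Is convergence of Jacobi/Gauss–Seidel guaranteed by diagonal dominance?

-1

row 1: |6| − (1+1) = 4
row 2: |-4| − (1+4) = -1
row 3: |6| − (1+2) = 3
minimum over rows = -1 → not strictly diagonally dominant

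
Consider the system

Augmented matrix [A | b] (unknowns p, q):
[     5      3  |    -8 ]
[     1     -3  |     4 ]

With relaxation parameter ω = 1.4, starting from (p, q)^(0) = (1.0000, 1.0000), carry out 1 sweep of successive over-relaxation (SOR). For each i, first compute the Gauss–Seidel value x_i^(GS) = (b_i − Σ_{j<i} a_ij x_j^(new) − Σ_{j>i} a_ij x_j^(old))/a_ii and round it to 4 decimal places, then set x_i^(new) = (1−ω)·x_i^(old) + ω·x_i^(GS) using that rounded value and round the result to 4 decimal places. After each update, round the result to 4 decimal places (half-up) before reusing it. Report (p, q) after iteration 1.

Iteration 1:
  p: GS value = (-8 - (3)·1.0000) / (5) = -2.2000;  p ← (1−ω)·1.0000 + ω·-2.2000 = -3.4800
  q: GS value = (4 - (1)·-3.4800) / (-3) = -2.4933;  q ← (1−ω)·1.0000 + ω·-2.4933 = -3.8906

(-3.4800, -3.8906)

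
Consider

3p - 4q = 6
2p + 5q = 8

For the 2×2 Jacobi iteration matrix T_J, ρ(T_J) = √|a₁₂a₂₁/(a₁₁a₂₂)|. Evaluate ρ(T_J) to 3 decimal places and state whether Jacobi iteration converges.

0.730

a₁₂a₂₁/(a₁₁a₂₂) = (-4)·(2) / ((3)·(5)) = -0.533333
ρ = √|-0.533333| = √0.533333 = 0.730
ρ < 1, so Jacobi converges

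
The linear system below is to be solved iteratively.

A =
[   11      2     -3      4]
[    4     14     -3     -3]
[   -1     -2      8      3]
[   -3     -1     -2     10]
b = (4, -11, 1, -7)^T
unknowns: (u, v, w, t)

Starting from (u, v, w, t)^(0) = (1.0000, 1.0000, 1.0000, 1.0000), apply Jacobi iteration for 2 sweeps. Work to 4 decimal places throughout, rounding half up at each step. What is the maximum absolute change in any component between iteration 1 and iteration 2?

0.6120

Iteration 1:
  u = (4 - (2)·1.0000 - (-3)·1.0000 - (4)·1.0000) / (11) = 0.0909
  v = (-11 - (4)·1.0000 - (-3)·1.0000 - (-3)·1.0000) / (14) = -0.6429
  w = (1 - (-1)·1.0000 - (-2)·1.0000 - (3)·1.0000) / (8) = 0.1250
  t = (-7 - (-3)·1.0000 - (-1)·1.0000 - (-2)·1.0000) / (10) = -0.1000
Iteration 2:
  u = (4 - (2)·-0.6429 - (-3)·0.1250 - (4)·-0.1000) / (11) = 0.5510
  v = (-11 - (4)·0.0909 - (-3)·0.1250 - (-3)·-0.1000) / (14) = -0.8063
  w = (1 - (-1)·0.0909 - (-2)·-0.6429 - (3)·-0.1000) / (8) = 0.0131
  t = (-7 - (-3)·0.0909 - (-1)·-0.6429 - (-2)·0.1250) / (10) = -0.7120
Change: (0.4601, -0.1634, -0.1119, -0.6120) → max |·| = 0.6120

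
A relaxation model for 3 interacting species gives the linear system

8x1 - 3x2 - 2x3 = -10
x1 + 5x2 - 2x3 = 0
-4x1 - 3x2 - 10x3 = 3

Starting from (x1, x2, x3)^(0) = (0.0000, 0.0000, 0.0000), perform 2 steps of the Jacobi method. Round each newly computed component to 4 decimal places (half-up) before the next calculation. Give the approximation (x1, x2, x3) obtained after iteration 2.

(-1.3250, 0.1300, 0.2000)

Iteration 1:
  x1 = (-10 - (-3)·0.0000 - (-2)·0.0000) / (8) = -1.2500
  x2 = (0 - (1)·0.0000 - (-2)·0.0000) / (5) = 0.0000
  x3 = (3 - (-4)·0.0000 - (-3)·0.0000) / (-10) = -0.3000
Iteration 2:
  x1 = (-10 - (-3)·0.0000 - (-2)·-0.3000) / (8) = -1.3250
  x2 = (0 - (1)·-1.2500 - (-2)·-0.3000) / (5) = 0.1300
  x3 = (3 - (-4)·-1.2500 - (-3)·0.0000) / (-10) = 0.2000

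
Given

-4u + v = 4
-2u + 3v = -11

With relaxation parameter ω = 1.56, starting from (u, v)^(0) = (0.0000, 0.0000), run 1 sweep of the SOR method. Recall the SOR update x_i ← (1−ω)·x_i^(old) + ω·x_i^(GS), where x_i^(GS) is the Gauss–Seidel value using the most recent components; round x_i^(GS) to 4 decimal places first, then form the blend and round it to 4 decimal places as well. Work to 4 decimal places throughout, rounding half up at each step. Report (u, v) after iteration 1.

Iteration 1:
  u: GS value = (4 - (1)·0.0000) / (-4) = -1.0000;  u ← (1−ω)·0.0000 + ω·-1.0000 = -1.5600
  v: GS value = (-11 - (-2)·-1.5600) / (3) = -4.7067;  v ← (1−ω)·0.0000 + ω·-4.7067 = -7.3425

(-1.5600, -7.3425)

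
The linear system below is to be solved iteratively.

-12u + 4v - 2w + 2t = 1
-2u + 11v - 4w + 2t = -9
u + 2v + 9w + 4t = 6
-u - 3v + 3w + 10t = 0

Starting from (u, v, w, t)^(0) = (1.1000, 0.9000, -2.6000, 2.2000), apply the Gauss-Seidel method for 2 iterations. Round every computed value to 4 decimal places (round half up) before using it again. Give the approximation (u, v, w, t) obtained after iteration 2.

(-0.8283, -0.8728, 1.1734, -0.6967)

Iteration 1:
  u = (1 - (4)·0.9000 - (-2)·-2.6000 - (2)·2.2000) / (-12) = 1.0167
  v = (-9 - (-2)·1.0167 - (-4)·-2.6000 - (2)·2.2000) / (11) = -1.9788
  w = (6 - (1)·1.0167 - (2)·-1.9788 - (4)·2.2000) / (9) = 0.0157
  t = (0 - (-1)·1.0167 - (-3)·-1.9788 - (3)·0.0157) / (10) = -0.4967
Iteration 2:
  u = (1 - (4)·-1.9788 - (-2)·0.0157 - (2)·-0.4967) / (-12) = -0.8283
  v = (-9 - (-2)·-0.8283 - (-4)·0.0157 - (2)·-0.4967) / (11) = -0.8728
  w = (6 - (1)·-0.8283 - (2)·-0.8728 - (4)·-0.4967) / (9) = 1.1734
  t = (0 - (-1)·-0.8283 - (-3)·-0.8728 - (3)·1.1734) / (10) = -0.6967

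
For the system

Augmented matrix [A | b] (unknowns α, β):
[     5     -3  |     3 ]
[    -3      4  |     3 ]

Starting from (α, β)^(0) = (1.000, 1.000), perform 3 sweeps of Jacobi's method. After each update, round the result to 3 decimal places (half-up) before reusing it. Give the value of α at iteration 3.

Iteration 1:
  α = (3 - (-3)·1.000) / (5) = 1.200
  β = (3 - (-3)·1.000) / (4) = 1.500
Iteration 2:
  α = (3 - (-3)·1.500) / (5) = 1.500
  β = (3 - (-3)·1.200) / (4) = 1.650
Iteration 3:
  α = (3 - (-3)·1.650) / (5) = 1.590
  β = (3 - (-3)·1.500) / (4) = 1.875

1.590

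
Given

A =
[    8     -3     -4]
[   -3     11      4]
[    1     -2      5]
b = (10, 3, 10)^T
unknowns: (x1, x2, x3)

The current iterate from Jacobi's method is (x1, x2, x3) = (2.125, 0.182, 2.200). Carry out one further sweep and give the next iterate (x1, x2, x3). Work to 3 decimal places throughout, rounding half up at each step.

(2.418, 0.052, 1.648)

One sweep:
  x1 = (10 - (-3)·0.182 - (-4)·2.200) / (8) = 2.418
  x2 = (3 - (-3)·2.125 - (4)·2.200) / (11) = 0.052
  x3 = (10 - (1)·2.125 - (-2)·0.182) / (5) = 1.648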